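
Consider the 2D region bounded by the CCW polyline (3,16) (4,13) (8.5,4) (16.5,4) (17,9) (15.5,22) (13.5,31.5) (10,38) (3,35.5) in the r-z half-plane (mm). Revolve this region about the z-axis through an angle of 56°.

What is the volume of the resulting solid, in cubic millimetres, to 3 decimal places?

Volume = 3444.140 mm³

Profile (r,z), 9 vertices: (3,16) (4,13) (8.5,4) (16.5,4) (17,9) (15.5,22) (13.5,31.5) (10,38) (3,35.5)
edge 0: (3,16)→(4,13)  cross = 3·13 − 4·16 = -25.0000; (r_i+r_j)·cross = 7·-25.0000 = -175.0000
edge 1: (4,13)→(8.5,4)  cross = 4·4 − 8.5·13 = -94.5000; (r_i+r_j)·cross = 12.5·-94.5000 = -1181.2500
edge 2: (8.5,4)→(16.5,4)  cross = 8.5·4 − 16.5·4 = -32.0000; (r_i+r_j)·cross = 25·-32.0000 = -800.0000
edge 3: (16.5,4)→(17,9)  cross = 16.5·9 − 17·4 = 80.5000; (r_i+r_j)·cross = 33.5·80.5000 = 2696.7500
edge 4: (17,9)→(15.5,22)  cross = 17·22 − 15.5·9 = 234.5000; (r_i+r_j)·cross = 32.5·234.5000 = 7621.2500
edge 5: (15.5,22)→(13.5,31.5)  cross = 15.5·31.5 − 13.5·22 = 191.2500; (r_i+r_j)·cross = 29·191.2500 = 5546.2500
edge 6: (13.5,31.5)→(10,38)  cross = 13.5·38 − 10·31.5 = 198.0000; (r_i+r_j)·cross = 23.5·198.0000 = 4653.0000
edge 7: (10,38)→(3,35.5)  cross = 10·35.5 − 3·38 = 241.0000; (r_i+r_j)·cross = 13·241.0000 = 3133.0000
edge 8: (3,35.5)→(3,16)  cross = 3·16 − 3·35.5 = -58.5000; (r_i+r_j)·cross = 6·-58.5000 = -351.0000
Σcross = 735.2500 → A = |Σcross|/2 = 367.6250 mm²
Σ(r_i+r_j)·cross = 21143.0000 → first moment M = |Σ|/6 = 3523.8333
R_c = M/A = 3523.8333/367.6250 = 9.5854 mm
θ = 56° = 0.977384 rad
V = θ·R_c·A = 0.977384·9.5854·367.6250 = 3444.140 mm³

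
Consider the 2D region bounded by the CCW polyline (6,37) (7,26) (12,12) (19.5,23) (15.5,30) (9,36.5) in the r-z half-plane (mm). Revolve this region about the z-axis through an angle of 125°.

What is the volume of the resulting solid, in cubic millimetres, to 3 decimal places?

Volume = 4583.444 mm³

Profile (r,z), 6 vertices: (6,37) (7,26) (12,12) (19.5,23) (15.5,30) (9,36.5)
edge 0: (6,37)→(7,26)  cross = 6·26 − 7·37 = -103.0000; (r_i+r_j)·cross = 13·-103.0000 = -1339.0000
edge 1: (7,26)→(12,12)  cross = 7·12 − 12·26 = -228.0000; (r_i+r_j)·cross = 19·-228.0000 = -4332.0000
edge 2: (12,12)→(19.5,23)  cross = 12·23 − 19.5·12 = 42.0000; (r_i+r_j)·cross = 31.5·42.0000 = 1323.0000
edge 3: (19.5,23)→(15.5,30)  cross = 19.5·30 − 15.5·23 = 228.5000; (r_i+r_j)·cross = 35·228.5000 = 7997.5000
edge 4: (15.5,30)→(9,36.5)  cross = 15.5·36.5 − 9·30 = 295.7500; (r_i+r_j)·cross = 24.5·295.7500 = 7245.8750
edge 5: (9,36.5)→(6,37)  cross = 9·37 − 6·36.5 = 114.0000; (r_i+r_j)·cross = 15·114.0000 = 1710.0000
Σcross = 349.2500 → A = |Σcross|/2 = 174.6250 mm²
Σ(r_i+r_j)·cross = 12605.3750 → first moment M = |Σ|/6 = 2100.8958
R_c = M/A = 2100.8958/174.6250 = 12.0309 mm
θ = 125° = 2.181662 rad
V = θ·R_c·A = 2.181662·12.0309·174.6250 = 4583.444 mm³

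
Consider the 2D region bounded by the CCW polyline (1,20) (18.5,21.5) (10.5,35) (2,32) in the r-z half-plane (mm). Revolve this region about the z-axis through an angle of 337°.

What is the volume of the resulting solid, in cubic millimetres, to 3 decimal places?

Volume = 8610.896 mm³

Profile (r,z), 4 vertices: (1,20) (18.5,21.5) (10.5,35) (2,32)
edge 0: (1,20)→(18.5,21.5)  cross = 1·21.5 − 18.5·20 = -348.5000; (r_i+r_j)·cross = 19.5·-348.5000 = -6795.7500
edge 1: (18.5,21.5)→(10.5,35)  cross = 18.5·35 − 10.5·21.5 = 421.7500; (r_i+r_j)·cross = 29·421.7500 = 12230.7500
edge 2: (10.5,35)→(2,32)  cross = 10.5·32 − 2·35 = 266.0000; (r_i+r_j)·cross = 12.5·266.0000 = 3325.0000
edge 3: (2,32)→(1,20)  cross = 2·20 − 1·32 = 8.0000; (r_i+r_j)·cross = 3·8.0000 = 24.0000
Σcross = 347.2500 → A = |Σcross|/2 = 173.6250 mm²
Σ(r_i+r_j)·cross = 8784.0000 → first moment M = |Σ|/6 = 1464.0000
R_c = M/A = 1464.0000/173.6250 = 8.4320 mm
θ = 337° = 5.881760 rad
V = θ·R_c·A = 5.881760·8.4320·173.6250 = 8610.896 mm³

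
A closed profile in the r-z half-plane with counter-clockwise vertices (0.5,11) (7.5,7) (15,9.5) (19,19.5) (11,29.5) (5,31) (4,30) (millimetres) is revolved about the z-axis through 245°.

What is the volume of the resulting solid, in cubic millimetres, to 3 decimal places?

Profile (r,z), 7 vertices: (0.5,11) (7.5,7) (15,9.5) (19,19.5) (11,29.5) (5,31) (4,30)
edge 0: (0.5,11)→(7.5,7)  cross = 0.5·7 − 7.5·11 = -79.0000; (r_i+r_j)·cross = 8·-79.0000 = -632.0000
edge 1: (7.5,7)→(15,9.5)  cross = 7.5·9.5 − 15·7 = -33.7500; (r_i+r_j)·cross = 22.5·-33.7500 = -759.3750
edge 2: (15,9.5)→(19,19.5)  cross = 15·19.5 − 19·9.5 = 112.0000; (r_i+r_j)·cross = 34·112.0000 = 3808.0000
edge 3: (19,19.5)→(11,29.5)  cross = 19·29.5 − 11·19.5 = 346.0000; (r_i+r_j)·cross = 30·346.0000 = 10380.0000
edge 4: (11,29.5)→(5,31)  cross = 11·31 − 5·29.5 = 193.5000; (r_i+r_j)·cross = 16·193.5000 = 3096.0000
edge 5: (5,31)→(4,30)  cross = 5·30 − 4·31 = 26.0000; (r_i+r_j)·cross = 9·26.0000 = 234.0000
edge 6: (4,30)→(0.5,11)  cross = 4·11 − 0.5·30 = 29.0000; (r_i+r_j)·cross = 4.5·29.0000 = 130.5000
Σcross = 593.7500 → A = |Σcross|/2 = 296.8750 mm²
Σ(r_i+r_j)·cross = 16257.1250 → first moment M = |Σ|/6 = 2709.5208
R_c = M/A = 2709.5208/296.8750 = 9.1268 mm
θ = 245° = 4.276057 rad
V = θ·R_c·A = 4.276057·9.1268·296.8750 = 11586.065 mm³

Volume = 11586.065 mm³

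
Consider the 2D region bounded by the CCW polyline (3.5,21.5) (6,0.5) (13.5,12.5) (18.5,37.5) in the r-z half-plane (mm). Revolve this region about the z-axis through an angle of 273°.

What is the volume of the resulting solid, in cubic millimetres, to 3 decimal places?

Volume = 11741.135 mm³

Profile (r,z), 4 vertices: (3.5,21.5) (6,0.5) (13.5,12.5) (18.5,37.5)
edge 0: (3.5,21.5)→(6,0.5)  cross = 3.5·0.5 − 6·21.5 = -127.2500; (r_i+r_j)·cross = 9.5·-127.2500 = -1208.8750
edge 1: (6,0.5)→(13.5,12.5)  cross = 6·12.5 − 13.5·0.5 = 68.2500; (r_i+r_j)·cross = 19.5·68.2500 = 1330.8750
edge 2: (13.5,12.5)→(18.5,37.5)  cross = 13.5·37.5 − 18.5·12.5 = 275.0000; (r_i+r_j)·cross = 32·275.0000 = 8800.0000
edge 3: (18.5,37.5)→(3.5,21.5)  cross = 18.5·21.5 − 3.5·37.5 = 266.5000; (r_i+r_j)·cross = 22·266.5000 = 5863.0000
Σcross = 482.5000 → A = |Σcross|/2 = 241.2500 mm²
Σ(r_i+r_j)·cross = 14785.0000 → first moment M = |Σ|/6 = 2464.1667
R_c = M/A = 2464.1667/241.2500 = 10.2142 mm
θ = 273° = 4.764749 rad
V = θ·R_c·A = 4.764749·10.2142·241.2500 = 11741.135 mm³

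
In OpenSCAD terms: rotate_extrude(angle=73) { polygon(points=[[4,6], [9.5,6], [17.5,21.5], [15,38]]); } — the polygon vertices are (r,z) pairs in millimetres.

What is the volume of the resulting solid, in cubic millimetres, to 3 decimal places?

Profile (r,z), 4 vertices: (4,6) (9.5,6) (17.5,21.5) (15,38)
edge 0: (4,6)→(9.5,6)  cross = 4·6 − 9.5·6 = -33.0000; (r_i+r_j)·cross = 13.5·-33.0000 = -445.5000
edge 1: (9.5,6)→(17.5,21.5)  cross = 9.5·21.5 − 17.5·6 = 99.2500; (r_i+r_j)·cross = 27·99.2500 = 2679.7500
edge 2: (17.5,21.5)→(15,38)  cross = 17.5·38 − 15·21.5 = 342.5000; (r_i+r_j)·cross = 32.5·342.5000 = 11131.2500
edge 3: (15,38)→(4,6)  cross = 15·6 − 4·38 = -62.0000; (r_i+r_j)·cross = 19·-62.0000 = -1178.0000
Σcross = 346.7500 → A = |Σcross|/2 = 173.3750 mm²
Σ(r_i+r_j)·cross = 12187.5000 → first moment M = |Σ|/6 = 2031.2500
R_c = M/A = 2031.2500/173.3750 = 11.7159 mm
θ = 73° = 1.274090 rad
V = θ·R_c·A = 1.274090·11.7159·173.3750 = 2587.996 mm³

Volume = 2587.996 mm³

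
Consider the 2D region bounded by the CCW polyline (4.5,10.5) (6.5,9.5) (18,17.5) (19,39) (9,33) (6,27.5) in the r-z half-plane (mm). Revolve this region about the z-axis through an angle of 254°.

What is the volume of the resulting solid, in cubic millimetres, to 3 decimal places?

Volume = 14644.866 mm³

Profile (r,z), 6 vertices: (4.5,10.5) (6.5,9.5) (18,17.5) (19,39) (9,33) (6,27.5)
edge 0: (4.5,10.5)→(6.5,9.5)  cross = 4.5·9.5 − 6.5·10.5 = -25.5000; (r_i+r_j)·cross = 11·-25.5000 = -280.5000
edge 1: (6.5,9.5)→(18,17.5)  cross = 6.5·17.5 − 18·9.5 = -57.2500; (r_i+r_j)·cross = 24.5·-57.2500 = -1402.6250
edge 2: (18,17.5)→(19,39)  cross = 18·39 − 19·17.5 = 369.5000; (r_i+r_j)·cross = 37·369.5000 = 13671.5000
edge 3: (19,39)→(9,33)  cross = 19·33 − 9·39 = 276.0000; (r_i+r_j)·cross = 28·276.0000 = 7728.0000
edge 4: (9,33)→(6,27.5)  cross = 9·27.5 − 6·33 = 49.5000; (r_i+r_j)·cross = 15·49.5000 = 742.5000
edge 5: (6,27.5)→(4.5,10.5)  cross = 6·10.5 − 4.5·27.5 = -60.7500; (r_i+r_j)·cross = 10.5·-60.7500 = -637.8750
Σcross = 551.5000 → A = |Σcross|/2 = 275.7500 mm²
Σ(r_i+r_j)·cross = 19821.0000 → first moment M = |Σ|/6 = 3303.5000
R_c = M/A = 3303.5000/275.7500 = 11.9801 mm
θ = 254° = 4.433136 rad
V = θ·R_c·A = 4.433136·11.9801·275.7500 = 14644.866 mm³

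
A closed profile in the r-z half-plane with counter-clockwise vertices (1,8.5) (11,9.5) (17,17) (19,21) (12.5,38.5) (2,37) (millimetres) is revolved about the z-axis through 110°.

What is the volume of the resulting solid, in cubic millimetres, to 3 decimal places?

Profile (r,z), 6 vertices: (1,8.5) (11,9.5) (17,17) (19,21) (12.5,38.5) (2,37)
edge 0: (1,8.5)→(11,9.5)  cross = 1·9.5 − 11·8.5 = -84.0000; (r_i+r_j)·cross = 12·-84.0000 = -1008.0000
edge 1: (11,9.5)→(17,17)  cross = 11·17 − 17·9.5 = 25.5000; (r_i+r_j)·cross = 28·25.5000 = 714.0000
edge 2: (17,17)→(19,21)  cross = 17·21 − 19·17 = 34.0000; (r_i+r_j)·cross = 36·34.0000 = 1224.0000
edge 3: (19,21)→(12.5,38.5)  cross = 19·38.5 − 12.5·21 = 469.0000; (r_i+r_j)·cross = 31.5·469.0000 = 14773.5000
edge 4: (12.5,38.5)→(2,37)  cross = 12.5·37 − 2·38.5 = 385.5000; (r_i+r_j)·cross = 14.5·385.5000 = 5589.7500
edge 5: (2,37)→(1,8.5)  cross = 2·8.5 − 1·37 = -20.0000; (r_i+r_j)·cross = 3·-20.0000 = -60.0000
Σcross = 810.0000 → A = |Σcross|/2 = 405.0000 mm²
Σ(r_i+r_j)·cross = 21233.2500 → first moment M = |Σ|/6 = 3538.8750
R_c = M/A = 3538.8750/405.0000 = 8.7380 mm
θ = 110° = 1.919862 rad
V = θ·R_c·A = 1.919862·8.7380·405.0000 = 6794.152 mm³

Volume = 6794.152 mm³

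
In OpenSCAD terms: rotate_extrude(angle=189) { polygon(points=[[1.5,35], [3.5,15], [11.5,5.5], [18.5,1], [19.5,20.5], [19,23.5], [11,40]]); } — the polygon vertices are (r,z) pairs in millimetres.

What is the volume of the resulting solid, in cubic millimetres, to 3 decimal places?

Profile (r,z), 7 vertices: (1.5,35) (3.5,15) (11.5,5.5) (18.5,1) (19.5,20.5) (19,23.5) (11,40)
edge 0: (1.5,35)→(3.5,15)  cross = 1.5·15 − 3.5·35 = -100.0000; (r_i+r_j)·cross = 5·-100.0000 = -500.0000
edge 1: (3.5,15)→(11.5,5.5)  cross = 3.5·5.5 − 11.5·15 = -153.2500; (r_i+r_j)·cross = 15·-153.2500 = -2298.7500
edge 2: (11.5,5.5)→(18.5,1)  cross = 11.5·1 − 18.5·5.5 = -90.2500; (r_i+r_j)·cross = 30·-90.2500 = -2707.5000
edge 3: (18.5,1)→(19.5,20.5)  cross = 18.5·20.5 − 19.5·1 = 359.7500; (r_i+r_j)·cross = 38·359.7500 = 13670.5000
edge 4: (19.5,20.5)→(19,23.5)  cross = 19.5·23.5 − 19·20.5 = 68.7500; (r_i+r_j)·cross = 38.5·68.7500 = 2646.8750
edge 5: (19,23.5)→(11,40)  cross = 19·40 − 11·23.5 = 501.5000; (r_i+r_j)·cross = 30·501.5000 = 15045.0000
edge 6: (11,40)→(1.5,35)  cross = 11·35 − 1.5·40 = 325.0000; (r_i+r_j)·cross = 12.5·325.0000 = 4062.5000
Σcross = 911.5000 → A = |Σcross|/2 = 455.7500 mm²
Σ(r_i+r_j)·cross = 29918.6250 → first moment M = |Σ|/6 = 4986.4375
R_c = M/A = 4986.4375/455.7500 = 10.9412 mm
θ = 189° = 3.298672 rad
V = θ·R_c·A = 3.298672·10.9412·455.7500 = 16448.623 mm³

Volume = 16448.623 mm³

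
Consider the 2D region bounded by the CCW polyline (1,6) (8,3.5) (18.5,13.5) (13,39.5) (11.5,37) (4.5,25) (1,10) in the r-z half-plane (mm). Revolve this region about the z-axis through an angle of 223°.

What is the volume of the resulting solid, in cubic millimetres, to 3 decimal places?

Profile (r,z), 7 vertices: (1,6) (8,3.5) (18.5,13.5) (13,39.5) (11.5,37) (4.5,25) (1,10)
edge 0: (1,6)→(8,3.5)  cross = 1·3.5 − 8·6 = -44.5000; (r_i+r_j)·cross = 9·-44.5000 = -400.5000
edge 1: (8,3.5)→(18.5,13.5)  cross = 8·13.5 − 18.5·3.5 = 43.2500; (r_i+r_j)·cross = 26.5·43.2500 = 1146.1250
edge 2: (18.5,13.5)→(13,39.5)  cross = 18.5·39.5 − 13·13.5 = 555.2500; (r_i+r_j)·cross = 31.5·555.2500 = 17490.3750
edge 3: (13,39.5)→(11.5,37)  cross = 13·37 − 11.5·39.5 = 26.7500; (r_i+r_j)·cross = 24.5·26.7500 = 655.3750
edge 4: (11.5,37)→(4.5,25)  cross = 11.5·25 − 4.5·37 = 121.0000; (r_i+r_j)·cross = 16·121.0000 = 1936.0000
edge 5: (4.5,25)→(1,10)  cross = 4.5·10 − 1·25 = 20.0000; (r_i+r_j)·cross = 5.5·20.0000 = 110.0000
edge 6: (1,10)→(1,6)  cross = 1·6 − 1·10 = -4.0000; (r_i+r_j)·cross = 2·-4.0000 = -8.0000
Σcross = 717.7500 → A = |Σcross|/2 = 358.8750 mm²
Σ(r_i+r_j)·cross = 20929.3750 → first moment M = |Σ|/6 = 3488.2292
R_c = M/A = 3488.2292/358.8750 = 9.7199 mm
θ = 223° = 3.892084 rad
V = θ·R_c·A = 3.892084·9.7199·358.8750 = 13576.482 mm³

Volume = 13576.482 mm³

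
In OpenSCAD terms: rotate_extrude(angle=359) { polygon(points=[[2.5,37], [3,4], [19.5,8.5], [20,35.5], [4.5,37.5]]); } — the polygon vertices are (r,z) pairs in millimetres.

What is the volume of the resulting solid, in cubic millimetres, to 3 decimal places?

Profile (r,z), 5 vertices: (2.5,37) (3,4) (19.5,8.5) (20,35.5) (4.5,37.5)
edge 0: (2.5,37)→(3,4)  cross = 2.5·4 − 3·37 = -101.0000; (r_i+r_j)·cross = 5.5·-101.0000 = -555.5000
edge 1: (3,4)→(19.5,8.5)  cross = 3·8.5 − 19.5·4 = -52.5000; (r_i+r_j)·cross = 22.5·-52.5000 = -1181.2500
edge 2: (19.5,8.5)→(20,35.5)  cross = 19.5·35.5 − 20·8.5 = 522.2500; (r_i+r_j)·cross = 39.5·522.2500 = 20628.8750
edge 3: (20,35.5)→(4.5,37.5)  cross = 20·37.5 − 4.5·35.5 = 590.2500; (r_i+r_j)·cross = 24.5·590.2500 = 14461.1250
edge 4: (4.5,37.5)→(2.5,37)  cross = 4.5·37 − 2.5·37.5 = 72.7500; (r_i+r_j)·cross = 7·72.7500 = 509.2500
Σcross = 1031.7500 → A = |Σcross|/2 = 515.8750 mm²
Σ(r_i+r_j)·cross = 33862.5000 → first moment M = |Σ|/6 = 5643.7500
R_c = M/A = 5643.7500/515.8750 = 10.9402 mm
θ = 359° = 6.265732 rad
V = θ·R_c·A = 6.265732·10.9402·515.8750 = 35362.225 mm³

Volume = 35362.225 mm³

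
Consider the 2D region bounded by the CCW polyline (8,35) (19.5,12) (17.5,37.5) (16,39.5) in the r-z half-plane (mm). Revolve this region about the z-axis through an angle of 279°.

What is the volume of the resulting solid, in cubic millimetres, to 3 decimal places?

Profile (r,z), 4 vertices: (8,35) (19.5,12) (17.5,37.5) (16,39.5)
edge 0: (8,35)→(19.5,12)  cross = 8·12 − 19.5·35 = -586.5000; (r_i+r_j)·cross = 27.5·-586.5000 = -16128.7500
edge 1: (19.5,12)→(17.5,37.5)  cross = 19.5·37.5 − 17.5·12 = 521.2500; (r_i+r_j)·cross = 37·521.2500 = 19286.2500
edge 2: (17.5,37.5)→(16,39.5)  cross = 17.5·39.5 − 16·37.5 = 91.2500; (r_i+r_j)·cross = 33.5·91.2500 = 3056.8750
edge 3: (16,39.5)→(8,35)  cross = 16·35 − 8·39.5 = 244.0000; (r_i+r_j)·cross = 24·244.0000 = 5856.0000
Σcross = 270.0000 → A = |Σcross|/2 = 135.0000 mm²
Σ(r_i+r_j)·cross = 12070.3750 → first moment M = |Σ|/6 = 2011.7292
R_c = M/A = 2011.7292/135.0000 = 14.9017 mm
θ = 279° = 4.869469 rad
V = θ·R_c·A = 4.869469·14.9017·135.0000 = 9796.052 mm³

Volume = 9796.052 mm³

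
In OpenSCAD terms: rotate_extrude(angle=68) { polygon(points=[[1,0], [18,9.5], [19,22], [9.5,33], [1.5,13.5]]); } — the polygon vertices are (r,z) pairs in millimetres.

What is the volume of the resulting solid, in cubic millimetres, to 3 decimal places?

Volume = 4134.004 mm³

Profile (r,z), 5 vertices: (1,0) (18,9.5) (19,22) (9.5,33) (1.5,13.5)
edge 0: (1,0)→(18,9.5)  cross = 1·9.5 − 18·0 = 9.5000; (r_i+r_j)·cross = 19·9.5000 = 180.5000
edge 1: (18,9.5)→(19,22)  cross = 18·22 − 19·9.5 = 215.5000; (r_i+r_j)·cross = 37·215.5000 = 7973.5000
edge 2: (19,22)→(9.5,33)  cross = 19·33 − 9.5·22 = 418.0000; (r_i+r_j)·cross = 28.5·418.0000 = 11913.0000
edge 3: (9.5,33)→(1.5,13.5)  cross = 9.5·13.5 − 1.5·33 = 78.7500; (r_i+r_j)·cross = 11·78.7500 = 866.2500
edge 4: (1.5,13.5)→(1,0)  cross = 1.5·0 − 1·13.5 = -13.5000; (r_i+r_j)·cross = 2.5·-13.5000 = -33.7500
Σcross = 708.2500 → A = |Σcross|/2 = 354.1250 mm²
Σ(r_i+r_j)·cross = 20899.5000 → first moment M = |Σ|/6 = 3483.2500
R_c = M/A = 3483.2500/354.1250 = 9.8362 mm
θ = 68° = 1.186824 rad
V = θ·R_c·A = 1.186824·9.8362·354.1250 = 4134.004 mm³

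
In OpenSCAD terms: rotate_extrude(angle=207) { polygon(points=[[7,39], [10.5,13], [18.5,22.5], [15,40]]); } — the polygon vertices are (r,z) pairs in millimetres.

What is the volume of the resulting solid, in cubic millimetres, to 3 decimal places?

Profile (r,z), 4 vertices: (7,39) (10.5,13) (18.5,22.5) (15,40)
edge 0: (7,39)→(10.5,13)  cross = 7·13 − 10.5·39 = -318.5000; (r_i+r_j)·cross = 17.5·-318.5000 = -5573.7500
edge 1: (10.5,13)→(18.5,22.5)  cross = 10.5·22.5 − 18.5·13 = -4.2500; (r_i+r_j)·cross = 29·-4.2500 = -123.2500
edge 2: (18.5,22.5)→(15,40)  cross = 18.5·40 − 15·22.5 = 402.5000; (r_i+r_j)·cross = 33.5·402.5000 = 13483.7500
edge 3: (15,40)→(7,39)  cross = 15·39 − 7·40 = 305.0000; (r_i+r_j)·cross = 22·305.0000 = 6710.0000
Σcross = 384.7500 → A = |Σcross|/2 = 192.3750 mm²
Σ(r_i+r_j)·cross = 14496.7500 → first moment M = |Σ|/6 = 2416.1250
R_c = M/A = 2416.1250/192.3750 = 12.5595 mm
θ = 207° = 3.612832 rad
V = θ·R_c·A = 3.612832·12.5595·192.3750 = 8729.053 mm³

Volume = 8729.053 mm³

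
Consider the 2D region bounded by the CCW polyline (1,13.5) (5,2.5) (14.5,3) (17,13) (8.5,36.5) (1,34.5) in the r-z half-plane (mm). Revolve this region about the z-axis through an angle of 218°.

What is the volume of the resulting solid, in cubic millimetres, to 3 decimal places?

Profile (r,z), 6 vertices: (1,13.5) (5,2.5) (14.5,3) (17,13) (8.5,36.5) (1,34.5)
edge 0: (1,13.5)→(5,2.5)  cross = 1·2.5 − 5·13.5 = -65.0000; (r_i+r_j)·cross = 6·-65.0000 = -390.0000
edge 1: (5,2.5)→(14.5,3)  cross = 5·3 − 14.5·2.5 = -21.2500; (r_i+r_j)·cross = 19.5·-21.2500 = -414.3750
edge 2: (14.5,3)→(17,13)  cross = 14.5·13 − 17·3 = 137.5000; (r_i+r_j)·cross = 31.5·137.5000 = 4331.2500
edge 3: (17,13)→(8.5,36.5)  cross = 17·36.5 − 8.5·13 = 510.0000; (r_i+r_j)·cross = 25.5·510.0000 = 13005.0000
edge 4: (8.5,36.5)→(1,34.5)  cross = 8.5·34.5 − 1·36.5 = 256.7500; (r_i+r_j)·cross = 9.5·256.7500 = 2439.1250
edge 5: (1,34.5)→(1,13.5)  cross = 1·13.5 − 1·34.5 = -21.0000; (r_i+r_j)·cross = 2·-21.0000 = -42.0000
Σcross = 797.0000 → A = |Σcross|/2 = 398.5000 mm²
Σ(r_i+r_j)·cross = 18929.0000 → first moment M = |Σ|/6 = 3154.8333
R_c = M/A = 3154.8333/398.5000 = 7.9168 mm
θ = 218° = 3.804818 rad
V = θ·R_c·A = 3.804818·7.9168·398.5000 = 12003.566 mm³

Volume = 12003.566 mm³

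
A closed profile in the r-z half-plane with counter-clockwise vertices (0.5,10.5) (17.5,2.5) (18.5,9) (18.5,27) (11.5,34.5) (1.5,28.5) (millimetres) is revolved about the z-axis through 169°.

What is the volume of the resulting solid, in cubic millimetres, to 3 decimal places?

Volume = 13009.977 mm³

Profile (r,z), 6 vertices: (0.5,10.5) (17.5,2.5) (18.5,9) (18.5,27) (11.5,34.5) (1.5,28.5)
edge 0: (0.5,10.5)→(17.5,2.5)  cross = 0.5·2.5 − 17.5·10.5 = -182.5000; (r_i+r_j)·cross = 18·-182.5000 = -3285.0000
edge 1: (17.5,2.5)→(18.5,9)  cross = 17.5·9 − 18.5·2.5 = 111.2500; (r_i+r_j)·cross = 36·111.2500 = 4005.0000
edge 2: (18.5,9)→(18.5,27)  cross = 18.5·27 − 18.5·9 = 333.0000; (r_i+r_j)·cross = 37·333.0000 = 12321.0000
edge 3: (18.5,27)→(11.5,34.5)  cross = 18.5·34.5 − 11.5·27 = 327.7500; (r_i+r_j)·cross = 30·327.7500 = 9832.5000
edge 4: (11.5,34.5)→(1.5,28.5)  cross = 11.5·28.5 − 1.5·34.5 = 276.0000; (r_i+r_j)·cross = 13·276.0000 = 3588.0000
edge 5: (1.5,28.5)→(0.5,10.5)  cross = 1.5·10.5 − 0.5·28.5 = 1.5000; (r_i+r_j)·cross = 2·1.5000 = 3.0000
Σcross = 867.0000 → A = |Σcross|/2 = 433.5000 mm²
Σ(r_i+r_j)·cross = 26464.5000 → first moment M = |Σ|/6 = 4410.7500
R_c = M/A = 4410.7500/433.5000 = 10.1747 mm
θ = 169° = 2.949606 rad
V = θ·R_c·A = 2.949606·10.1747·433.5000 = 13009.977 mm³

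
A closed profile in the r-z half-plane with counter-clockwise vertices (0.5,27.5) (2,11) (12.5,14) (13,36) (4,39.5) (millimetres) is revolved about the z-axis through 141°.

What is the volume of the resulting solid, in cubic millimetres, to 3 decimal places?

Volume = 4843.951 mm³

Profile (r,z), 5 vertices: (0.5,27.5) (2,11) (12.5,14) (13,36) (4,39.5)
edge 0: (0.5,27.5)→(2,11)  cross = 0.5·11 − 2·27.5 = -49.5000; (r_i+r_j)·cross = 2.5·-49.5000 = -123.7500
edge 1: (2,11)→(12.5,14)  cross = 2·14 − 12.5·11 = -109.5000; (r_i+r_j)·cross = 14.5·-109.5000 = -1587.7500
edge 2: (12.5,14)→(13,36)  cross = 12.5·36 − 13·14 = 268.0000; (r_i+r_j)·cross = 25.5·268.0000 = 6834.0000
edge 3: (13,36)→(4,39.5)  cross = 13·39.5 − 4·36 = 369.5000; (r_i+r_j)·cross = 17·369.5000 = 6281.5000
edge 4: (4,39.5)→(0.5,27.5)  cross = 4·27.5 − 0.5·39.5 = 90.2500; (r_i+r_j)·cross = 4.5·90.2500 = 406.1250
Σcross = 568.7500 → A = |Σcross|/2 = 284.3750 mm²
Σ(r_i+r_j)·cross = 11810.1250 → first moment M = |Σ|/6 = 1968.3542
R_c = M/A = 1968.3542/284.3750 = 6.9217 mm
θ = 141° = 2.460914 rad
V = θ·R_c·A = 2.460914·6.9217·284.3750 = 4843.951 mm³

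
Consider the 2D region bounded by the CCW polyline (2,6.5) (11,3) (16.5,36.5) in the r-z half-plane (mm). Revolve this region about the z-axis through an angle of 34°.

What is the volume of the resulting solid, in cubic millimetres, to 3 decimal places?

Profile (r,z), 3 vertices: (2,6.5) (11,3) (16.5,36.5)
edge 0: (2,6.5)→(11,3)  cross = 2·3 − 11·6.5 = -65.5000; (r_i+r_j)·cross = 13·-65.5000 = -851.5000
edge 1: (11,3)→(16.5,36.5)  cross = 11·36.5 − 16.5·3 = 352.0000; (r_i+r_j)·cross = 27.5·352.0000 = 9680.0000
edge 2: (16.5,36.5)→(2,6.5)  cross = 16.5·6.5 − 2·36.5 = 34.2500; (r_i+r_j)·cross = 18.5·34.2500 = 633.6250
Σcross = 320.7500 → A = |Σcross|/2 = 160.3750 mm²
Σ(r_i+r_j)·cross = 9462.1250 → first moment M = |Σ|/6 = 1577.0208
R_c = M/A = 1577.0208/160.3750 = 9.8333 mm
θ = 34° = 0.593412 rad
V = θ·R_c·A = 0.593412·9.8333·160.3750 = 935.823 mm³

Volume = 935.823 mm³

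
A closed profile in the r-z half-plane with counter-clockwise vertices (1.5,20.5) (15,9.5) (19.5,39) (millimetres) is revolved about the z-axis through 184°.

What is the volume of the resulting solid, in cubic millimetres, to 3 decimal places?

Volume = 8627.442 mm³

Profile (r,z), 3 vertices: (1.5,20.5) (15,9.5) (19.5,39)
edge 0: (1.5,20.5)→(15,9.5)  cross = 1.5·9.5 − 15·20.5 = -293.2500; (r_i+r_j)·cross = 16.5·-293.2500 = -4838.6250
edge 1: (15,9.5)→(19.5,39)  cross = 15·39 − 19.5·9.5 = 399.7500; (r_i+r_j)·cross = 34.5·399.7500 = 13791.3750
edge 2: (19.5,39)→(1.5,20.5)  cross = 19.5·20.5 − 1.5·39 = 341.2500; (r_i+r_j)·cross = 21·341.2500 = 7166.2500
Σcross = 447.7500 → A = |Σcross|/2 = 223.8750 mm²
Σ(r_i+r_j)·cross = 16119.0000 → first moment M = |Σ|/6 = 2686.5000
R_c = M/A = 2686.5000/223.8750 = 12.0000 mm
θ = 184° = 3.211406 rad
V = θ·R_c·A = 3.211406·12.0000·223.8750 = 8627.442 mm³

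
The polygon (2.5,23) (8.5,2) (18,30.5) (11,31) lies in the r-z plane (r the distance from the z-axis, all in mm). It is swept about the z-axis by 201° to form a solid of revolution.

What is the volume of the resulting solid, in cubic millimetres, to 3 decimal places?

Profile (r,z), 4 vertices: (2.5,23) (8.5,2) (18,30.5) (11,31)
edge 0: (2.5,23)→(8.5,2)  cross = 2.5·2 − 8.5·23 = -190.5000; (r_i+r_j)·cross = 11·-190.5000 = -2095.5000
edge 1: (8.5,2)→(18,30.5)  cross = 8.5·30.5 − 18·2 = 223.2500; (r_i+r_j)·cross = 26.5·223.2500 = 5916.1250
edge 2: (18,30.5)→(11,31)  cross = 18·31 − 11·30.5 = 222.5000; (r_i+r_j)·cross = 29·222.5000 = 6452.5000
edge 3: (11,31)→(2.5,23)  cross = 11·23 − 2.5·31 = 175.5000; (r_i+r_j)·cross = 13.5·175.5000 = 2369.2500
Σcross = 430.7500 → A = |Σcross|/2 = 215.3750 mm²
Σ(r_i+r_j)·cross = 12642.3750 → first moment M = |Σ|/6 = 2107.0625
R_c = M/A = 2107.0625/215.3750 = 9.7832 mm
θ = 201° = 3.508112 rad
V = θ·R_c·A = 3.508112·9.7832·215.3750 = 7391.811 mm³

Volume = 7391.811 mm³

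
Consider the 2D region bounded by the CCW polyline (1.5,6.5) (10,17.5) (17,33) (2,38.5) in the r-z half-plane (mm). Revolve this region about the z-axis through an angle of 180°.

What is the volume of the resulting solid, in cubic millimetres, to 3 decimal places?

Profile (r,z), 4 vertices: (1.5,6.5) (10,17.5) (17,33) (2,38.5)
edge 0: (1.5,6.5)→(10,17.5)  cross = 1.5·17.5 − 10·6.5 = -38.7500; (r_i+r_j)·cross = 11.5·-38.7500 = -445.6250
edge 1: (10,17.5)→(17,33)  cross = 10·33 − 17·17.5 = 32.5000; (r_i+r_j)·cross = 27·32.5000 = 877.5000
edge 2: (17,33)→(2,38.5)  cross = 17·38.5 − 2·33 = 588.5000; (r_i+r_j)·cross = 19·588.5000 = 11181.5000
edge 3: (2,38.5)→(1.5,6.5)  cross = 2·6.5 − 1.5·38.5 = -44.7500; (r_i+r_j)·cross = 3.5·-44.7500 = -156.6250
Σcross = 537.5000 → A = |Σcross|/2 = 268.7500 mm²
Σ(r_i+r_j)·cross = 11456.7500 → first moment M = |Σ|/6 = 1909.4583
R_c = M/A = 1909.4583/268.7500 = 7.1050 mm
θ = 180° = 3.141593 rad
V = θ·R_c·A = 3.141593·7.1050·268.7500 = 5998.740 mm³

Volume = 5998.740 mm³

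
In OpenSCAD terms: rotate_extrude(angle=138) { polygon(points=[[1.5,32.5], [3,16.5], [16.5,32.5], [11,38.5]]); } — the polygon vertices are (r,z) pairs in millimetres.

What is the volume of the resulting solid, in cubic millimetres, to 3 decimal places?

Profile (r,z), 4 vertices: (1.5,32.5) (3,16.5) (16.5,32.5) (11,38.5)
edge 0: (1.5,32.5)→(3,16.5)  cross = 1.5·16.5 − 3·32.5 = -72.7500; (r_i+r_j)·cross = 4.5·-72.7500 = -327.3750
edge 1: (3,16.5)→(16.5,32.5)  cross = 3·32.5 − 16.5·16.5 = -174.7500; (r_i+r_j)·cross = 19.5·-174.7500 = -3407.6250
edge 2: (16.5,32.5)→(11,38.5)  cross = 16.5·38.5 − 11·32.5 = 277.7500; (r_i+r_j)·cross = 27.5·277.7500 = 7638.1250
edge 3: (11,38.5)→(1.5,32.5)  cross = 11·32.5 − 1.5·38.5 = 299.7500; (r_i+r_j)·cross = 12.5·299.7500 = 3746.8750
Σcross = 330.0000 → A = |Σcross|/2 = 165.0000 mm²
Σ(r_i+r_j)·cross = 7650.0000 → first moment M = |Σ|/6 = 1275.0000
R_c = M/A = 1275.0000/165.0000 = 7.7273 mm
θ = 138° = 2.408554 rad
V = θ·R_c·A = 2.408554·7.7273·165.0000 = 3070.907 mm³

Volume = 3070.907 mm³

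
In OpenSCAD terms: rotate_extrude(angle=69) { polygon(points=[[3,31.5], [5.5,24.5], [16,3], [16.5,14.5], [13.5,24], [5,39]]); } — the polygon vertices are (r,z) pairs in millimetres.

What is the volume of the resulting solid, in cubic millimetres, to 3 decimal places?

Volume = 2180.118 mm³

Profile (r,z), 6 vertices: (3,31.5) (5.5,24.5) (16,3) (16.5,14.5) (13.5,24) (5,39)
edge 0: (3,31.5)→(5.5,24.5)  cross = 3·24.5 − 5.5·31.5 = -99.7500; (r_i+r_j)·cross = 8.5·-99.7500 = -847.8750
edge 1: (5.5,24.5)→(16,3)  cross = 5.5·3 − 16·24.5 = -375.5000; (r_i+r_j)·cross = 21.5·-375.5000 = -8073.2500
edge 2: (16,3)→(16.5,14.5)  cross = 16·14.5 − 16.5·3 = 182.5000; (r_i+r_j)·cross = 32.5·182.5000 = 5931.2500
edge 3: (16.5,14.5)→(13.5,24)  cross = 16.5·24 − 13.5·14.5 = 200.2500; (r_i+r_j)·cross = 30·200.2500 = 6007.5000
edge 4: (13.5,24)→(5,39)  cross = 13.5·39 − 5·24 = 406.5000; (r_i+r_j)·cross = 18.5·406.5000 = 7520.2500
edge 5: (5,39)→(3,31.5)  cross = 5·31.5 − 3·39 = 40.5000; (r_i+r_j)·cross = 8·40.5000 = 324.0000
Σcross = 354.5000 → A = |Σcross|/2 = 177.2500 mm²
Σ(r_i+r_j)·cross = 10861.8750 → first moment M = |Σ|/6 = 1810.3125
R_c = M/A = 1810.3125/177.2500 = 10.2133 mm
θ = 69° = 1.204277 rad
V = θ·R_c·A = 1.204277·10.2133·177.2500 = 2180.118 mm³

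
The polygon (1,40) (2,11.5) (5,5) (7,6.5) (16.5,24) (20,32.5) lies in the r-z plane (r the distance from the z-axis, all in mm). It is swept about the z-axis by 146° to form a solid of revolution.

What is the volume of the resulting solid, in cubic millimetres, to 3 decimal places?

Volume = 8082.086 mm³

Profile (r,z), 6 vertices: (1,40) (2,11.5) (5,5) (7,6.5) (16.5,24) (20,32.5)
edge 0: (1,40)→(2,11.5)  cross = 1·11.5 − 2·40 = -68.5000; (r_i+r_j)·cross = 3·-68.5000 = -205.5000
edge 1: (2,11.5)→(5,5)  cross = 2·5 − 5·11.5 = -47.5000; (r_i+r_j)·cross = 7·-47.5000 = -332.5000
edge 2: (5,5)→(7,6.5)  cross = 5·6.5 − 7·5 = -2.5000; (r_i+r_j)·cross = 12·-2.5000 = -30.0000
edge 3: (7,6.5)→(16.5,24)  cross = 7·24 − 16.5·6.5 = 60.7500; (r_i+r_j)·cross = 23.5·60.7500 = 1427.6250
edge 4: (16.5,24)→(20,32.5)  cross = 16.5·32.5 − 20·24 = 56.2500; (r_i+r_j)·cross = 36.5·56.2500 = 2053.1250
edge 5: (20,32.5)→(1,40)  cross = 20·40 − 1·32.5 = 767.5000; (r_i+r_j)·cross = 21·767.5000 = 16117.5000
Σcross = 766.0000 → A = |Σcross|/2 = 383.0000 mm²
Σ(r_i+r_j)·cross = 19030.2500 → first moment M = |Σ|/6 = 3171.7083
R_c = M/A = 3171.7083/383.0000 = 8.2812 mm
θ = 146° = 2.548181 rad
V = θ·R_c·A = 2.548181·8.2812·383.0000 = 8082.086 mm³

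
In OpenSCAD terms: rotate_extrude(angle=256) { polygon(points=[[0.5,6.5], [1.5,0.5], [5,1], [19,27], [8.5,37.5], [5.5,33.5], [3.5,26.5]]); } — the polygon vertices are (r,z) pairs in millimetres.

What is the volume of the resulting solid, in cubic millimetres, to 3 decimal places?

Volume = 12983.016 mm³

Profile (r,z), 7 vertices: (0.5,6.5) (1.5,0.5) (5,1) (19,27) (8.5,37.5) (5.5,33.5) (3.5,26.5)
edge 0: (0.5,6.5)→(1.5,0.5)  cross = 0.5·0.5 − 1.5·6.5 = -9.5000; (r_i+r_j)·cross = 2·-9.5000 = -19.0000
edge 1: (1.5,0.5)→(5,1)  cross = 1.5·1 − 5·0.5 = -1.0000; (r_i+r_j)·cross = 6.5·-1.0000 = -6.5000
edge 2: (5,1)→(19,27)  cross = 5·27 − 19·1 = 116.0000; (r_i+r_j)·cross = 24·116.0000 = 2784.0000
edge 3: (19,27)→(8.5,37.5)  cross = 19·37.5 − 8.5·27 = 483.0000; (r_i+r_j)·cross = 27.5·483.0000 = 13282.5000
edge 4: (8.5,37.5)→(5.5,33.5)  cross = 8.5·33.5 − 5.5·37.5 = 78.5000; (r_i+r_j)·cross = 14·78.5000 = 1099.0000
edge 5: (5.5,33.5)→(3.5,26.5)  cross = 5.5·26.5 − 3.5·33.5 = 28.5000; (r_i+r_j)·cross = 9·28.5000 = 256.5000
edge 6: (3.5,26.5)→(0.5,6.5)  cross = 3.5·6.5 − 0.5·26.5 = 9.5000; (r_i+r_j)·cross = 4·9.5000 = 38.0000
Σcross = 705.0000 → A = |Σcross|/2 = 352.5000 mm²
Σ(r_i+r_j)·cross = 17434.5000 → first moment M = |Σ|/6 = 2905.7500
R_c = M/A = 2905.7500/352.5000 = 8.2433 mm
θ = 256° = 4.468043 rad
V = θ·R_c·A = 4.468043·8.2433·352.5000 = 12983.016 mm³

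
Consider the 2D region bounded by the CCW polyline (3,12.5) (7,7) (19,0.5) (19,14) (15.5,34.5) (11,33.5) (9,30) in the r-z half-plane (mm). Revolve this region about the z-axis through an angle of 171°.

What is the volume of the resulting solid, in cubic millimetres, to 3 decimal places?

Volume = 12627.785 mm³

Profile (r,z), 7 vertices: (3,12.5) (7,7) (19,0.5) (19,14) (15.5,34.5) (11,33.5) (9,30)
edge 0: (3,12.5)→(7,7)  cross = 3·7 − 7·12.5 = -66.5000; (r_i+r_j)·cross = 10·-66.5000 = -665.0000
edge 1: (7,7)→(19,0.5)  cross = 7·0.5 − 19·7 = -129.5000; (r_i+r_j)·cross = 26·-129.5000 = -3367.0000
edge 2: (19,0.5)→(19,14)  cross = 19·14 − 19·0.5 = 256.5000; (r_i+r_j)·cross = 38·256.5000 = 9747.0000
edge 3: (19,14)→(15.5,34.5)  cross = 19·34.5 − 15.5·14 = 438.5000; (r_i+r_j)·cross = 34.5·438.5000 = 15128.2500
edge 4: (15.5,34.5)→(11,33.5)  cross = 15.5·33.5 − 11·34.5 = 139.7500; (r_i+r_j)·cross = 26.5·139.7500 = 3703.3750
edge 5: (11,33.5)→(9,30)  cross = 11·30 − 9·33.5 = 28.5000; (r_i+r_j)·cross = 20·28.5000 = 570.0000
edge 6: (9,30)→(3,12.5)  cross = 9·12.5 − 3·30 = 22.5000; (r_i+r_j)·cross = 12·22.5000 = 270.0000
Σcross = 689.7500 → A = |Σcross|/2 = 344.8750 mm²
Σ(r_i+r_j)·cross = 25386.6250 → first moment M = |Σ|/6 = 4231.1042
R_c = M/A = 4231.1042/344.8750 = 12.2685 mm
θ = 171° = 2.984513 rad
V = θ·R_c·A = 2.984513·12.2685·344.8750 = 12627.785 mm³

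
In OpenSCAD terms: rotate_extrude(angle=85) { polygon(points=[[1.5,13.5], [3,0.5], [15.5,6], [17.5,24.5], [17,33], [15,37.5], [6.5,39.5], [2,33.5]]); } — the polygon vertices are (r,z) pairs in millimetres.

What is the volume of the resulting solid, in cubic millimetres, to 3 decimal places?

Volume = 6870.752 mm³

Profile (r,z), 8 vertices: (1.5,13.5) (3,0.5) (15.5,6) (17.5,24.5) (17,33) (15,37.5) (6.5,39.5) (2,33.5)
edge 0: (1.5,13.5)→(3,0.5)  cross = 1.5·0.5 − 3·13.5 = -39.7500; (r_i+r_j)·cross = 4.5·-39.7500 = -178.8750
edge 1: (3,0.5)→(15.5,6)  cross = 3·6 − 15.5·0.5 = 10.2500; (r_i+r_j)·cross = 18.5·10.2500 = 189.6250
edge 2: (15.5,6)→(17.5,24.5)  cross = 15.5·24.5 − 17.5·6 = 274.7500; (r_i+r_j)·cross = 33·274.7500 = 9066.7500
edge 3: (17.5,24.5)→(17,33)  cross = 17.5·33 − 17·24.5 = 161.0000; (r_i+r_j)·cross = 34.5·161.0000 = 5554.5000
edge 4: (17,33)→(15,37.5)  cross = 17·37.5 − 15·33 = 142.5000; (r_i+r_j)·cross = 32·142.5000 = 4560.0000
edge 5: (15,37.5)→(6.5,39.5)  cross = 15·39.5 − 6.5·37.5 = 348.7500; (r_i+r_j)·cross = 21.5·348.7500 = 7498.1250
edge 6: (6.5,39.5)→(2,33.5)  cross = 6.5·33.5 − 2·39.5 = 138.7500; (r_i+r_j)·cross = 8.5·138.7500 = 1179.3750
edge 7: (2,33.5)→(1.5,13.5)  cross = 2·13.5 − 1.5·33.5 = -23.2500; (r_i+r_j)·cross = 3.5·-23.2500 = -81.3750
Σcross = 1013.0000 → A = |Σcross|/2 = 506.5000 mm²
Σ(r_i+r_j)·cross = 27788.1250 → first moment M = |Σ|/6 = 4631.3542
R_c = M/A = 4631.3542/506.5000 = 9.1438 mm
θ = 85° = 1.483530 rad
V = θ·R_c·A = 1.483530·9.1438·506.5000 = 6870.752 mm³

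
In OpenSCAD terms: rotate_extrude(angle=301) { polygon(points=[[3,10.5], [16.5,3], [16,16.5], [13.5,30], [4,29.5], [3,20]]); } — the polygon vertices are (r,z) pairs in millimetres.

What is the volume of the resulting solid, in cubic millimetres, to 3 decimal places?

Volume = 14283.231 mm³

Profile (r,z), 6 vertices: (3,10.5) (16.5,3) (16,16.5) (13.5,30) (4,29.5) (3,20)
edge 0: (3,10.5)→(16.5,3)  cross = 3·3 − 16.5·10.5 = -164.2500; (r_i+r_j)·cross = 19.5·-164.2500 = -3202.8750
edge 1: (16.5,3)→(16,16.5)  cross = 16.5·16.5 − 16·3 = 224.2500; (r_i+r_j)·cross = 32.5·224.2500 = 7288.1250
edge 2: (16,16.5)→(13.5,30)  cross = 16·30 − 13.5·16.5 = 257.2500; (r_i+r_j)·cross = 29.5·257.2500 = 7588.8750
edge 3: (13.5,30)→(4,29.5)  cross = 13.5·29.5 − 4·30 = 278.2500; (r_i+r_j)·cross = 17.5·278.2500 = 4869.3750
edge 4: (4,29.5)→(3,20)  cross = 4·20 − 3·29.5 = -8.5000; (r_i+r_j)·cross = 7·-8.5000 = -59.5000
edge 5: (3,20)→(3,10.5)  cross = 3·10.5 − 3·20 = -28.5000; (r_i+r_j)·cross = 6·-28.5000 = -171.0000
Σcross = 558.5000 → A = |Σcross|/2 = 279.2500 mm²
Σ(r_i+r_j)·cross = 16313.0000 → first moment M = |Σ|/6 = 2718.8333
R_c = M/A = 2718.8333/279.2500 = 9.7362 mm
θ = 301° = 5.253441 rad
V = θ·R_c·A = 5.253441·9.7362·279.2500 = 14283.231 mm³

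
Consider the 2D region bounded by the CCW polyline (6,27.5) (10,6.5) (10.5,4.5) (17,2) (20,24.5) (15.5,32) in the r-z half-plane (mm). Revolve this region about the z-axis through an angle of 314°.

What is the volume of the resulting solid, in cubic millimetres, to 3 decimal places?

Profile (r,z), 6 vertices: (6,27.5) (10,6.5) (10.5,4.5) (17,2) (20,24.5) (15.5,32)
edge 0: (6,27.5)→(10,6.5)  cross = 6·6.5 − 10·27.5 = -236.0000; (r_i+r_j)·cross = 16·-236.0000 = -3776.0000
edge 1: (10,6.5)→(10.5,4.5)  cross = 10·4.5 − 10.5·6.5 = -23.2500; (r_i+r_j)·cross = 20.5·-23.2500 = -476.6250
edge 2: (10.5,4.5)→(17,2)  cross = 10.5·2 − 17·4.5 = -55.5000; (r_i+r_j)·cross = 27.5·-55.5000 = -1526.2500
edge 3: (17,2)→(20,24.5)  cross = 17·24.5 − 20·2 = 376.5000; (r_i+r_j)·cross = 37·376.5000 = 13930.5000
edge 4: (20,24.5)→(15.5,32)  cross = 20·32 − 15.5·24.5 = 260.2500; (r_i+r_j)·cross = 35.5·260.2500 = 9238.8750
edge 5: (15.5,32)→(6,27.5)  cross = 15.5·27.5 − 6·32 = 234.2500; (r_i+r_j)·cross = 21.5·234.2500 = 5036.3750
Σcross = 556.2500 → A = |Σcross|/2 = 278.1250 mm²
Σ(r_i+r_j)·cross = 22426.8750 → first moment M = |Σ|/6 = 3737.8125
R_c = M/A = 3737.8125/278.1250 = 13.4393 mm
θ = 314° = 5.480334 rad
V = θ·R_c·A = 5.480334·13.4393·278.1250 = 20484.460 mm³

Volume = 20484.460 mm³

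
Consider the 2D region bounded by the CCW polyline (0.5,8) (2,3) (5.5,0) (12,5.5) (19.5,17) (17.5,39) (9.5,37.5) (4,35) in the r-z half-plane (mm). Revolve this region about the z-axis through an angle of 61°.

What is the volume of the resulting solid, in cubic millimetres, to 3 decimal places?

Volume = 5463.832 mm³

Profile (r,z), 8 vertices: (0.5,8) (2,3) (5.5,0) (12,5.5) (19.5,17) (17.5,39) (9.5,37.5) (4,35)
edge 0: (0.5,8)→(2,3)  cross = 0.5·3 − 2·8 = -14.5000; (r_i+r_j)·cross = 2.5·-14.5000 = -36.2500
edge 1: (2,3)→(5.5,0)  cross = 2·0 − 5.5·3 = -16.5000; (r_i+r_j)·cross = 7.5·-16.5000 = -123.7500
edge 2: (5.5,0)→(12,5.5)  cross = 5.5·5.5 − 12·0 = 30.2500; (r_i+r_j)·cross = 17.5·30.2500 = 529.3750
edge 3: (12,5.5)→(19.5,17)  cross = 12·17 − 19.5·5.5 = 96.7500; (r_i+r_j)·cross = 31.5·96.7500 = 3047.6250
edge 4: (19.5,17)→(17.5,39)  cross = 19.5·39 − 17.5·17 = 463.0000; (r_i+r_j)·cross = 37·463.0000 = 17131.0000
edge 5: (17.5,39)→(9.5,37.5)  cross = 17.5·37.5 − 9.5·39 = 285.7500; (r_i+r_j)·cross = 27·285.7500 = 7715.2500
edge 6: (9.5,37.5)→(4,35)  cross = 9.5·35 − 4·37.5 = 182.5000; (r_i+r_j)·cross = 13.5·182.5000 = 2463.7500
edge 7: (4,35)→(0.5,8)  cross = 4·8 − 0.5·35 = 14.5000; (r_i+r_j)·cross = 4.5·14.5000 = 65.2500
Σcross = 1041.7500 → A = |Σcross|/2 = 520.8750 mm²
Σ(r_i+r_j)·cross = 30792.2500 → first moment M = |Σ|/6 = 5132.0417
R_c = M/A = 5132.0417/520.8750 = 9.8527 mm
θ = 61° = 1.064651 rad
V = θ·R_c·A = 1.064651·9.8527·520.8750 = 5463.832 mm³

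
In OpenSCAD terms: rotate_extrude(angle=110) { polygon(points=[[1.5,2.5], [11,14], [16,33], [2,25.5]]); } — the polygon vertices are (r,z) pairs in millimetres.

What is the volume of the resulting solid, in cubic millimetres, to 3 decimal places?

Profile (r,z), 4 vertices: (1.5,2.5) (11,14) (16,33) (2,25.5)
edge 0: (1.5,2.5)→(11,14)  cross = 1.5·14 − 11·2.5 = -6.5000; (r_i+r_j)·cross = 12.5·-6.5000 = -81.2500
edge 1: (11,14)→(16,33)  cross = 11·33 − 16·14 = 139.0000; (r_i+r_j)·cross = 27·139.0000 = 3753.0000
edge 2: (16,33)→(2,25.5)  cross = 16·25.5 − 2·33 = 342.0000; (r_i+r_j)·cross = 18·342.0000 = 6156.0000
edge 3: (2,25.5)→(1.5,2.5)  cross = 2·2.5 − 1.5·25.5 = -33.2500; (r_i+r_j)·cross = 3.5·-33.2500 = -116.3750
Σcross = 441.2500 → A = |Σcross|/2 = 220.6250 mm²
Σ(r_i+r_j)·cross = 9711.3750 → first moment M = |Σ|/6 = 1618.5625
R_c = M/A = 1618.5625/220.6250 = 7.3363 mm
θ = 110° = 1.919862 rad
V = θ·R_c·A = 1.919862·7.3363·220.6250 = 3107.417 mm³

Volume = 3107.417 mm³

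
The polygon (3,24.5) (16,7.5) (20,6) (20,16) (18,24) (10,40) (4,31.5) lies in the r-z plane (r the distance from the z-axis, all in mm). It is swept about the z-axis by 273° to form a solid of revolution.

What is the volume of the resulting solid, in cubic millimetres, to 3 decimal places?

Profile (r,z), 7 vertices: (3,24.5) (16,7.5) (20,6) (20,16) (18,24) (10,40) (4,31.5)
edge 0: (3,24.5)→(16,7.5)  cross = 3·7.5 − 16·24.5 = -369.5000; (r_i+r_j)·cross = 19·-369.5000 = -7020.5000
edge 1: (16,7.5)→(20,6)  cross = 16·6 − 20·7.5 = -54.0000; (r_i+r_j)·cross = 36·-54.0000 = -1944.0000
edge 2: (20,6)→(20,16)  cross = 20·16 − 20·6 = 200.0000; (r_i+r_j)·cross = 40·200.0000 = 8000.0000
edge 3: (20,16)→(18,24)  cross = 20·24 − 18·16 = 192.0000; (r_i+r_j)·cross = 38·192.0000 = 7296.0000
edge 4: (18,24)→(10,40)  cross = 18·40 − 10·24 = 480.0000; (r_i+r_j)·cross = 28·480.0000 = 13440.0000
edge 5: (10,40)→(4,31.5)  cross = 10·31.5 − 4·40 = 155.0000; (r_i+r_j)·cross = 14·155.0000 = 2170.0000
edge 6: (4,31.5)→(3,24.5)  cross = 4·24.5 − 3·31.5 = 3.5000; (r_i+r_j)·cross = 7·3.5000 = 24.5000
Σcross = 607.0000 → A = |Σcross|/2 = 303.5000 mm²
Σ(r_i+r_j)·cross = 21966.0000 → first moment M = |Σ|/6 = 3661.0000
R_c = M/A = 3661.0000/303.5000 = 12.0626 mm
θ = 273° = 4.764749 rad
V = θ·R_c·A = 4.764749·12.0626·303.5000 = 17443.746 mm³

Volume = 17443.746 mm³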